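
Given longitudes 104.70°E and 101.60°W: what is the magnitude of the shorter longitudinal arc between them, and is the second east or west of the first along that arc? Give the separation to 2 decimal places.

Raw difference: -101.60 − 104.70 = -206.3°.
Normalise into (−180°, 180°]: -206.3° + 360° = 153.7°.
Positive ⇒ the second point lies to the east; separation 153.70°.

153.70° east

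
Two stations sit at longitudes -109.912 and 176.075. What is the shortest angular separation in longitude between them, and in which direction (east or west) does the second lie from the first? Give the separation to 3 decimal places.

Raw difference: 176.075 − -109.912 = 285.987°.
Normalise into (−180°, 180°]: 285.987° − 360° = -74.013°.
Negative ⇒ the second point lies to the west; separation 74.013°.

74.013° west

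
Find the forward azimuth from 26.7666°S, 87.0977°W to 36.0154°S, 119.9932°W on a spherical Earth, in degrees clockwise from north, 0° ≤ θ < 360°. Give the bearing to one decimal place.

243.5°

Δλ = -119.9932 − -87.0977 = -32.8955°.
θ = atan2( sin Δλ · cos φ₂ , cos φ₁ · sin φ₂ − sin φ₁ · cos φ₂ · cos Δλ )
  = atan2(-0.43930, -0.21913) = -116.511° → normalised to [0°, 360°): 243.489°.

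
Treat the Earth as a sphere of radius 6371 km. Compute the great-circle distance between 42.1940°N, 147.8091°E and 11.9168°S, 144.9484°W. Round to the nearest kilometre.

9102 km

Δλ = -144.9484 − 147.8091 = -292.7575°; wrapped into (−180°, 180°]: 67.2425°.
Δφ = -11.9168 − 42.1940 = -54.1108°.
a = sin²(Δφ/2) + cos φ₁ · cos φ₂ · sin²(Δλ/2) = 0.429135.
c = 2·atan2(√a, √(1−a)) = 1.42859 rad → d = 6371·c ≈ 9101.54 km.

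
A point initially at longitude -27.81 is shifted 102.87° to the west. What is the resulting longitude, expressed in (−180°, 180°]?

-130.68°

Start at -27.81°; shift −102.87° → -130.68°.
-130.68° already lies in (−180°, 180°].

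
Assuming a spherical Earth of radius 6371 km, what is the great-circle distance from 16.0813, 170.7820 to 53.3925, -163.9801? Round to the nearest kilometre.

Δλ = -163.9801 − 170.7820 = -334.7621°; wrapped into (−180°, 180°]: 25.2379°.
Δφ = 53.3925 − 16.0813 = 37.3112°.
a = sin²(Δφ/2) + cos φ₁ · cos φ₂ · sin²(Δλ/2) = 0.129670.
c = 2·atan2(√a, √(1−a)) = 0.73674 rad → d = 6371·c ≈ 4693.80 km.

4694 km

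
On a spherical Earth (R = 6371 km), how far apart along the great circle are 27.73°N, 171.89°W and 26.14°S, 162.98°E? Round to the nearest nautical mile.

Δλ = 162.98 − -171.89 = 334.87°; wrapped into (−180°, 180°]: -25.13°.
Δφ = -26.14 − 27.73 = -53.87°.
a = sin²(Δφ/2) + cos φ₁ · cos φ₂ · sin²(Δλ/2) = 0.242797.
c = 2·atan2(√a, √(1−a)) = 1.03048 rad → d = 6371·c ≈ 6565.20 km ≈ 3544.92 nmi.

3545 nmi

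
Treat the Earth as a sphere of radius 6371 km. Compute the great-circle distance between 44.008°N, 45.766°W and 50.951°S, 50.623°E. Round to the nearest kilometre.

14028 km

Δλ = 50.623 − -45.766 = 96.389°.
Δφ = -50.951 − 44.008 = -94.959°.
a = sin²(Δφ/2) + cos φ₁ · cos φ₂ · sin²(Δλ/2) = 0.794988.
c = 2·atan2(√a, √(1−a)) = 2.20183 rad → d = 6371·c ≈ 14027.83 km.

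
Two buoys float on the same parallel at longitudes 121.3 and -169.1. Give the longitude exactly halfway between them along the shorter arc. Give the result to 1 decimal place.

Signed shortest Δλ from +121.3° to -169.1° is +69.6°.
Midpoint longitude = +121.3° + (+69.6°)/2 = +121.3° + 34.8° = +156.1°.
(The naïve average (+121.3 + -169.1)/2 = -23.9° is on the wrong side of the globe.)

+156.1°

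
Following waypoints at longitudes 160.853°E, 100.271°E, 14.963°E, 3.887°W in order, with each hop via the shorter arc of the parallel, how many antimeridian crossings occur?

0

Leg 1: +160.853° → +100.271°, shortest Δλ = -60.582° (west) — does not cross 180°.
Leg 2: +100.271° → +14.963°, shortest Δλ = -85.308° (west) — does not cross 180°.
Leg 3: +14.963° → -3.887°, shortest Δλ = -18.85° (west) — does not cross 180°.
Total crossings: 0.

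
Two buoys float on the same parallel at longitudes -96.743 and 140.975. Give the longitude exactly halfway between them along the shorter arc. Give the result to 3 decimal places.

Signed shortest Δλ from -96.743° to +140.975° is -122.282°.
Midpoint longitude = -96.743° + (-122.282°)/2 = -96.743° − 61.141° = -157.884°.
(The naïve average (-96.743 + +140.975)/2 = 22.116° is on the wrong side of the globe.)

-157.884°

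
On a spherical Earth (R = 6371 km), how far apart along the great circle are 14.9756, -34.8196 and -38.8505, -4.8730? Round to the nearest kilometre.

6747 km

Δλ = -4.8730 − -34.8196 = 29.9466°.
Δφ = -38.8505 − 14.9756 = -53.8261°.
a = sin²(Δφ/2) + cos φ₁ · cos φ₂ · sin²(Δλ/2) = 0.255103.
c = 2·atan2(√a, √(1−a)) = 1.05894 rad → d = 6371·c ≈ 6746.52 km.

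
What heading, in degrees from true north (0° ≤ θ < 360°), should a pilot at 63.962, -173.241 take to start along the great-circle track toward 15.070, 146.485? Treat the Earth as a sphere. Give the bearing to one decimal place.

228.7°

Δλ = 146.485 − -173.241 = 319.726°; wrapped into (−180°, 180°]: -40.274°.
θ = atan2( sin Δλ · cos φ₂ , cos φ₁ · sin φ₂ − sin φ₁ · cos φ₂ · cos Δλ )
  = atan2(-0.62421, -0.54782) = -131.271° → normalised to [0°, 360°): 228.729°.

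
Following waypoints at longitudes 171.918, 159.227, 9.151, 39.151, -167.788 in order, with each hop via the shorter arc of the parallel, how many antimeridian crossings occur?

Leg 1: +171.918° → +159.227°, shortest Δλ = -12.691° (west) — does not cross 180°.
Leg 2: +159.227° → +9.151°, shortest Δλ = -150.076° (west) — does not cross 180°.
Leg 3: +9.151° → +39.151°, shortest Δλ = 30.0° (east) — does not cross 180°.
Leg 4: +39.151° → -167.788°, shortest Δλ = 153.061° (east) — crosses 180°.
Total crossings: 1.

1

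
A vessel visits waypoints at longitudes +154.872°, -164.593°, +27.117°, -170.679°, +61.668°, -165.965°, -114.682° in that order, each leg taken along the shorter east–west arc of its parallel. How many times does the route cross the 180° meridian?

Leg 1: +154.872° → -164.593°, shortest Δλ = 40.535° (east) — crosses 180°.
Leg 2: -164.593° → +27.117°, shortest Δλ = -168.29° (west) — crosses 180°.
Leg 3: +27.117° → -170.679°, shortest Δλ = 162.204° (east) — crosses 180°.
Leg 4: -170.679° → +61.668°, shortest Δλ = -127.653° (west) — crosses 180°.
Leg 5: +61.668° → -165.965°, shortest Δλ = 132.367° (east) — crosses 180°.
Leg 6: -165.965° → -114.682°, shortest Δλ = 51.283° (east) — does not cross 180°.
Total crossings: 5.

5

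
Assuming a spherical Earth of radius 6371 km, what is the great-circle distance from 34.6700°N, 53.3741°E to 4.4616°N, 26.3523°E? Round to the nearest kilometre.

4361 km

Δλ = 26.3523 − 53.3741 = -27.0218°.
Δφ = 4.4616 − 34.6700 = -30.2084°.
a = sin²(Δφ/2) + cos φ₁ · cos φ₂ · sin²(Δλ/2) = 0.112655.
c = 2·atan2(√a, √(1−a)) = 0.68457 rad → d = 6371·c ≈ 4361.40 km.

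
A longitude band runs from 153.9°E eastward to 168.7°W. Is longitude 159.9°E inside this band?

Band width going east from +153.9° to -168.7°: ((-168.7 − 153.9) mod 360) = 37.4°.
Offset of +159.9° east of the west edge: ((159.9 − 153.9) mod 360) = 6.0°.
6.0° ≤ 37.4° ⇒ inside.

Yes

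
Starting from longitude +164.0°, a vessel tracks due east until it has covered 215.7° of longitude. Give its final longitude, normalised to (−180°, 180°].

+19.7°

Start at +164.0°; shift +215.7° → +379.7°.
+379.7° lies outside (−180°, 180°]; subtract 360° → +19.7°.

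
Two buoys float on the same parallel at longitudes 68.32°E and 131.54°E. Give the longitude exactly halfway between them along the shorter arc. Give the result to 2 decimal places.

Signed shortest Δλ from +68.32° to +131.54° is +63.22°.
Midpoint longitude = +68.32° + (+63.22°)/2 = +68.32° + 31.61° = +99.93°.

99.93°E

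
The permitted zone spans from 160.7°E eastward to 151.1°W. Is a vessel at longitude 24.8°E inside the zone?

No

Band width going east from +160.7° to -151.1°: ((-151.1 − 160.7) mod 360) = 48.2°.
Offset of +24.8° east of the west edge: ((24.8 − 160.7) mod 360) = 224.1°.
224.1° > 48.2° ⇒ outside.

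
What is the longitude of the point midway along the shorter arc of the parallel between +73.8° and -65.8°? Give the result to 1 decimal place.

Signed shortest Δλ from +73.8° to -65.8° is -139.6°.
Midpoint longitude = +73.8° + (-139.6°)/2 = +73.8° − 69.8° = +4.0°.

+4.0°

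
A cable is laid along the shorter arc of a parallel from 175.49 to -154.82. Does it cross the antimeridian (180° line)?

Yes

Naïve |-154.82 − 175.49| = 330.31° > 180°, so the shorter arc goes the other way round — across 180°.
Signed shortest Δλ = ((-154.82 − 175.49 + 180) mod 360) − 180 = 29.69°.
Going east by 29.69° from +175.49° passes through 180° before reaching -154.82°.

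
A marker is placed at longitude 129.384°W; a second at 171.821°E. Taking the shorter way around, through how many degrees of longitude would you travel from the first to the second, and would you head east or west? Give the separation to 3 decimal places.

Raw difference: 171.821 − -129.384 = 301.205°.
Normalise into (−180°, 180°]: 301.205° − 360° = -58.795°.
Negative ⇒ the second point lies to the west; separation 58.795°.

58.795° west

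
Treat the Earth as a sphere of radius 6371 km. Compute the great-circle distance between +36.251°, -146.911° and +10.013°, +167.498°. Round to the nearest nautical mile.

Δλ = 167.498 − -146.911 = 314.409°; wrapped into (−180°, 180°]: -45.591°.
Δφ = 10.013 − 36.251 = -26.238°.
a = sin²(Δφ/2) + cos φ₁ · cos φ₂ · sin²(Δλ/2) = 0.170729.
c = 2·atan2(√a, √(1−a)) = 0.85192 rad → d = 6371·c ≈ 5427.56 km ≈ 2930.65 nmi.

2931 nmi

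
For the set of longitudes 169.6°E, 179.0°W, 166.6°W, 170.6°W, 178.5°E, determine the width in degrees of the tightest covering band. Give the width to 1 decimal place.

Sort the longitudes: -179.0°, -170.6°, -166.6°, +169.6°, +178.5°.
Eastward gaps between consecutive values (wrapping around): 8.4°, 4.0°, 336.2°, 8.9°, 2.5°.
Largest gap = 336.2° ⇒ minimal covering band is its complement: 360° − 336.2° = 23.8°.
Band runs from +169.6° eastward to -166.6°, crossing the antimeridian.

23.8°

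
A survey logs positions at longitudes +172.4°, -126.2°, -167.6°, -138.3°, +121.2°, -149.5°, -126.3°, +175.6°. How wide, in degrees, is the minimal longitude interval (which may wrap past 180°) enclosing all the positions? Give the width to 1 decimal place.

Sort the longitudes: -167.6°, -149.5°, -138.3°, -126.3°, -126.2°, +121.2°, +172.4°, +175.6°.
Eastward gaps between consecutive values (wrapping around): 18.1°, 11.2°, 12.0°, 0.1°, 247.4°, 51.2°, 3.2°, 16.8°.
Largest gap = 247.4° ⇒ minimal covering band is its complement: 360° − 247.4° = 112.6°.
Band runs from +121.2° eastward to -126.2°, crossing the antimeridian.

112.6°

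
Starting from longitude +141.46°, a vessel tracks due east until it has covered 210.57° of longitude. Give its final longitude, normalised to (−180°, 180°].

-7.97°

Start at +141.46°; shift +210.57° → +352.03°.
+352.03° lies outside (−180°, 180°]; subtract 360° → -7.97°.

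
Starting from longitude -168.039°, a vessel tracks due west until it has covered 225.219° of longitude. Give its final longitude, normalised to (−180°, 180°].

-33.258°

Start at -168.039°; shift −225.219° → -393.258°.
-393.258° lies outside (−180°, 180°]; add 360° → -33.258°.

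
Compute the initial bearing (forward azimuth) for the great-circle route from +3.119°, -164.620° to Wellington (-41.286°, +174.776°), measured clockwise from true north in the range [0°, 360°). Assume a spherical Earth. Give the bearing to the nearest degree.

201°

Δλ = 174.776 − -164.620 = 339.396°; wrapped into (−180°, 180°]: -20.604°.
θ = atan2( sin Δλ · cos φ₂ , cos φ₁ · sin φ₂ − sin φ₁ · cos φ₂ · cos Δλ )
  = atan2(-0.26443, -0.69711) = -159.227° → normalised to [0°, 360°): 200.773°.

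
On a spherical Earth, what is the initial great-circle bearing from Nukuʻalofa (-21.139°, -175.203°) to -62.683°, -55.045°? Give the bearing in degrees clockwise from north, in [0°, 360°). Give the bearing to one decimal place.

156.5°

Δλ = -55.045 − -175.203 = 120.158°.
θ = atan2( sin Δλ · cos φ₂ , cos φ₁ · sin φ₂ − sin φ₁ · cos φ₂ · cos Δλ )
  = atan2(0.39680, -0.91184) = 156.483° → normalised to [0°, 360°): 156.483°.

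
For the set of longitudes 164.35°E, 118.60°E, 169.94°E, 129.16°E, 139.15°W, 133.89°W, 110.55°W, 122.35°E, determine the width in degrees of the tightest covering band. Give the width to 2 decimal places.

130.85°

Sort the longitudes: -139.15°, -133.89°, -110.55°, +118.60°, +122.35°, +129.16°, +164.35°, +169.94°.
Eastward gaps between consecutive values (wrapping around): 5.26°, 23.34°, 229.15°, 3.75°, 6.81°, 35.19°, 5.59°, 50.91°.
Largest gap = 229.15° ⇒ minimal covering band is its complement: 360° − 229.15° = 130.85°.
Band runs from +118.60° eastward to -110.55°, crossing the antimeridian.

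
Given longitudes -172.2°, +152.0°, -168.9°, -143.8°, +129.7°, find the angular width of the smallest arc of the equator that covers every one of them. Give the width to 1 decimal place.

86.5°

Sort the longitudes: -172.2°, -168.9°, -143.8°, +129.7°, +152.0°.
Eastward gaps between consecutive values (wrapping around): 3.3°, 25.1°, 273.5°, 22.3°, 35.8°.
Largest gap = 273.5° ⇒ minimal covering band is its complement: 360° − 273.5° = 86.5°.
Band runs from +129.7° eastward to -143.8°, crossing the antimeridian.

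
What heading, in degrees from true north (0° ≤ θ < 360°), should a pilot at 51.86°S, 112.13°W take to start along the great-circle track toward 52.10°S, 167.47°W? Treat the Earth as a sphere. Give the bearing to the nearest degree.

Δλ = -167.47 − -112.13 = -55.34°.
θ = atan2( sin Δλ · cos φ₂ , cos φ₁ · sin φ₂ − sin φ₁ · cos φ₂ · cos Δλ )
  = atan2(-0.50527, -0.21256) = -112.816° → normalised to [0°, 360°): 247.184°.

247°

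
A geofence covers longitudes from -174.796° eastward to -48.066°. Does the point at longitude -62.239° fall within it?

Yes

Band width going east from -174.796° to -48.066°: ((-48.066 − -174.796) mod 360) = 126.730°.
Offset of -62.239° east of the west edge: ((-62.239 − -174.796) mod 360) = 112.557°.
112.557° ≤ 126.730° ⇒ inside.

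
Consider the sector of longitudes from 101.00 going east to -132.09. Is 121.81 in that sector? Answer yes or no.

Yes

Band width going east from +101.00° to -132.09°: ((-132.09 − 101.00) mod 360) = 126.91°.
Offset of +121.81° east of the west edge: ((121.81 − 101.00) mod 360) = 20.81°.
20.81° ≤ 126.91° ⇒ inside.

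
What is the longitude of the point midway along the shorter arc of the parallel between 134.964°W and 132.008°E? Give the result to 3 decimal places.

Signed shortest Δλ from -134.964° to +132.008° is -93.028°.
Midpoint longitude = -134.964° + (-93.028°)/2 = -134.964° − 46.514° = -181.478°.
Normalise into (−180°, 180°]: +178.522°.
(The naïve average (-134.964 + +132.008)/2 = -1.478° is on the wrong side of the globe.)

178.522°E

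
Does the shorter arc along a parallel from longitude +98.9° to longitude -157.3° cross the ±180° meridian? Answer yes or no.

Yes

Naïve |-157.3 − 98.9| = 256.2° > 180°, so the shorter arc goes the other way round — across 180°.
Signed shortest Δλ = ((-157.3 − 98.9 + 180) mod 360) − 180 = 103.8°.
Going east by 103.8° from +98.9° passes through 180° before reaching -157.3°.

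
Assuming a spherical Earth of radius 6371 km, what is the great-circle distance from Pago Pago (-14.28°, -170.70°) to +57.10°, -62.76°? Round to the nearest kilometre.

12417 km

Δλ = -62.76 − -170.70 = 107.94°.
Δφ = 57.10 − -14.28 = 71.38°.
a = sin²(Δφ/2) + cos φ₁ · cos φ₂ · sin²(Δλ/2) = 0.684620.
c = 2·atan2(√a, √(1−a)) = 1.94899 rad → d = 6371·c ≈ 12417.00 km.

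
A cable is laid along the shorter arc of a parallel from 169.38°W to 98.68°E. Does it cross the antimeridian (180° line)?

Yes

Naïve |98.68 − -169.38| = 268.06° > 180°, so the shorter arc goes the other way round — across 180°.
Signed shortest Δλ = ((98.68 − -169.38 + 180) mod 360) − 180 = -91.94°.
Going west by 91.94° from -169.38° passes through 180° before reaching +98.68°.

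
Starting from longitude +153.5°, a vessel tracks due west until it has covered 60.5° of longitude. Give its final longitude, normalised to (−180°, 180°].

+93.0°

Start at +153.5°; shift −60.5° → +93.0°.
+93.0° already lies in (−180°, 180°].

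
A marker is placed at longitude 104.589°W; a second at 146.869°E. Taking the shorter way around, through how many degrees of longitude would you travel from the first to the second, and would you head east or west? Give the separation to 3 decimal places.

Raw difference: 146.869 − -104.589 = 251.458°.
Normalise into (−180°, 180°]: 251.458° − 360° = -108.542°.
Negative ⇒ the second point lies to the west; separation 108.542°.

108.542° west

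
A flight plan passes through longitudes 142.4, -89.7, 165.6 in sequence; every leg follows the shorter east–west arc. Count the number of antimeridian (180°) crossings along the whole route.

Leg 1: +142.4° → -89.7°, shortest Δλ = 127.9° (east) — crosses 180°.
Leg 2: -89.7° → +165.6°, shortest Δλ = -104.7° (west) — crosses 180°.
Total crossings: 2.

2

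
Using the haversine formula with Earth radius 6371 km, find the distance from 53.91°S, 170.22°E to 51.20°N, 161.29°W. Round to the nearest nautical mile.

Δλ = -161.29 − 170.22 = -331.51°; wrapped into (−180°, 180°]: 28.49°.
Δφ = 51.20 − -53.91 = 105.11°.
a = sin²(Δφ/2) + cos φ₁ · cos φ₂ · sin²(Δλ/2) = 0.652686.
c = 2·atan2(√a, √(1−a)) = 1.88112 rad → d = 6371·c ≈ 11984.65 km ≈ 6471.19 nmi.

6471 nmi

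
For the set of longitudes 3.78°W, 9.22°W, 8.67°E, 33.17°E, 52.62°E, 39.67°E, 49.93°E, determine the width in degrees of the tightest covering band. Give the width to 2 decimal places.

61.84°

Sort the longitudes: -9.22°, -3.78°, +8.67°, +33.17°, +39.67°, +49.93°, +52.62°.
Eastward gaps between consecutive values (wrapping around): 5.44°, 12.45°, 24.50°, 6.50°, 10.26°, 2.69°, 298.16°.
Largest gap = 298.16° ⇒ minimal covering band is its complement: 360° − 298.16° = 61.84°.
Band runs from -9.22° eastward to +52.62°.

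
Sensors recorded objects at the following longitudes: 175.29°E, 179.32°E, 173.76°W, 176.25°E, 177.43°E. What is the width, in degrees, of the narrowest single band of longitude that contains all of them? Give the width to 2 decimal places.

10.95°

Sort the longitudes: -173.76°, +175.29°, +176.25°, +177.43°, +179.32°.
Eastward gaps between consecutive values (wrapping around): 349.05°, 0.96°, 1.18°, 1.89°, 6.92°.
Largest gap = 349.05° ⇒ minimal covering band is its complement: 360° − 349.05° = 10.95°.
Band runs from +175.29° eastward to -173.76°, crossing the antimeridian.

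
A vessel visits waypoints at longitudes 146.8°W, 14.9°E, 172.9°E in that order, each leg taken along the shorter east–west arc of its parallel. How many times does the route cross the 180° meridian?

0

Leg 1: -146.8° → +14.9°, shortest Δλ = 161.7° (east) — does not cross 180°.
Leg 2: +14.9° → +172.9°, shortest Δλ = 158.0° (east) — does not cross 180°.
Total crossings: 0.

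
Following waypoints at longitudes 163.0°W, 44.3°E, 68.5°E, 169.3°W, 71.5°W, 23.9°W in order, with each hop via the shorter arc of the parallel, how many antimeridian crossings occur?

2

Leg 1: -163.0° → +44.3°, shortest Δλ = -152.7° (west) — crosses 180°.
Leg 2: +44.3° → +68.5°, shortest Δλ = 24.2° (east) — does not cross 180°.
Leg 3: +68.5° → -169.3°, shortest Δλ = 122.2° (east) — crosses 180°.
Leg 4: -169.3° → -71.5°, shortest Δλ = 97.8° (east) — does not cross 180°.
Leg 5: -71.5° → -23.9°, shortest Δλ = 47.6° (east) — does not cross 180°.
Total crossings: 2.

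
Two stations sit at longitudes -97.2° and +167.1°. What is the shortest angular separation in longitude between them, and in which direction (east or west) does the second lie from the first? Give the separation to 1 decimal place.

95.7° west

Raw difference: 167.1 − -97.2 = 264.3°.
Normalise into (−180°, 180°]: 264.3° − 360° = -95.7°.
Negative ⇒ the second point lies to the west; separation 95.7°.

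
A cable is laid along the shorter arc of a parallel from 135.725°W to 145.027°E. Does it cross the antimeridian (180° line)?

Naïve |145.027 − -135.725| = 280.752° > 180°, so the shorter arc goes the other way round — across 180°.
Signed shortest Δλ = ((145.027 − -135.725 + 180) mod 360) − 180 = -79.248°.
Going west by 79.248° from -135.725° passes through 180° before reaching +145.027°.

Yes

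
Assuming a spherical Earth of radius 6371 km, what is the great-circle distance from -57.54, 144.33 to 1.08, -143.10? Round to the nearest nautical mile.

Δλ = -143.10 − 144.33 = -287.43°; wrapped into (−180°, 180°]: 72.57°.
Δφ = 1.08 − -57.54 = 58.62°.
a = sin²(Δφ/2) + cos φ₁ · cos φ₂ · sin²(Δλ/2) = 0.427583.
c = 2·atan2(√a, √(1−a)) = 1.42545 rad → d = 6371·c ≈ 9081.55 km ≈ 4903.64 nmi.

4904 nmi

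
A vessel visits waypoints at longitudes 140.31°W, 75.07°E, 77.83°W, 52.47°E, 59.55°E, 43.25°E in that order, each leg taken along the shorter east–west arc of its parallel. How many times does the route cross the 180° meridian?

Leg 1: -140.31° → +75.07°, shortest Δλ = -144.62° (west) — crosses 180°.
Leg 2: +75.07° → -77.83°, shortest Δλ = -152.9° (west) — does not cross 180°.
Leg 3: -77.83° → +52.47°, shortest Δλ = 130.3° (east) — does not cross 180°.
Leg 4: +52.47° → +59.55°, shortest Δλ = 7.08° (east) — does not cross 180°.
Leg 5: +59.55° → +43.25°, shortest Δλ = -16.3° (west) — does not cross 180°.
Total crossings: 1.

1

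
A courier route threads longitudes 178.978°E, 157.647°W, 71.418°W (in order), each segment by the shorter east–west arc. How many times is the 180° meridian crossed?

1

Leg 1: +178.978° → -157.647°, shortest Δλ = 23.375° (east) — crosses 180°.
Leg 2: -157.647° → -71.418°, shortest Δλ = 86.229° (east) — does not cross 180°.
Total crossings: 1.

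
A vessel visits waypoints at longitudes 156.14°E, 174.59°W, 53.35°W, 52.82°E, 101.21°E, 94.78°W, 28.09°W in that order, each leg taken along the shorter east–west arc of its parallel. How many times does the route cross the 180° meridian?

2

Leg 1: +156.14° → -174.59°, shortest Δλ = 29.27° (east) — crosses 180°.
Leg 2: -174.59° → -53.35°, shortest Δλ = 121.24° (east) — does not cross 180°.
Leg 3: -53.35° → +52.82°, shortest Δλ = 106.17° (east) — does not cross 180°.
Leg 4: +52.82° → +101.21°, shortest Δλ = 48.39° (east) — does not cross 180°.
Leg 5: +101.21° → -94.78°, shortest Δλ = 164.01° (east) — crosses 180°.
Leg 6: -94.78° → -28.09°, shortest Δλ = 66.69° (east) — does not cross 180°.
Total crossings: 2.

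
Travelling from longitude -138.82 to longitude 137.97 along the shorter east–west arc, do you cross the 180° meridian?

Naïve |137.97 − -138.82| = 276.79° > 180°, so the shorter arc goes the other way round — across 180°.
Signed shortest Δλ = ((137.97 − -138.82 + 180) mod 360) − 180 = -83.21°.
Going west by 83.21° from -138.82° passes through 180° before reaching +137.97°.

Yes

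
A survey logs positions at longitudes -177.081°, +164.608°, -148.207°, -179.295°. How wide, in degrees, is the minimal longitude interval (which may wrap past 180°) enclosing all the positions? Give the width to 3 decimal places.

47.185°

Sort the longitudes: -179.295°, -177.081°, -148.207°, +164.608°.
Eastward gaps between consecutive values (wrapping around): 2.214°, 28.874°, 312.815°, 16.097°.
Largest gap = 312.815° ⇒ minimal covering band is its complement: 360° − 312.815° = 47.185°.
Band runs from +164.608° eastward to -148.207°, crossing the antimeridian.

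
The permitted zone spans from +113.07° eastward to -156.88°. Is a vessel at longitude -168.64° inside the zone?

Band width going east from +113.07° to -156.88°: ((-156.88 − 113.07) mod 360) = 90.05°.
Offset of -168.64° east of the west edge: ((-168.64 − 113.07) mod 360) = 78.29°.
78.29° ≤ 90.05° ⇒ inside.

Yes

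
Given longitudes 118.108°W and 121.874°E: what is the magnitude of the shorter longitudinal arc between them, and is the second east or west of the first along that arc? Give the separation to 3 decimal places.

Raw difference: 121.874 − -118.108 = 239.982°.
Normalise into (−180°, 180°]: 239.982° − 360° = -120.018°.
Negative ⇒ the second point lies to the west; separation 120.018°.

120.018° west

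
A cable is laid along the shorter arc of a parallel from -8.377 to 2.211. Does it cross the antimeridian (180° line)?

Signed shortest Δλ = ((2.211 − -8.377 + 180) mod 360) − 180 = 10.588°.
Going east by 10.588° from -8.377° reaches +2.211° without touching 180°.

No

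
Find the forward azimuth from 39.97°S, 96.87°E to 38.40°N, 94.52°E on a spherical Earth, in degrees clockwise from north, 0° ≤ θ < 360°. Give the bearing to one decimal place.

358.1°

Δλ = 94.52 − 96.87 = -2.35°.
θ = atan2( sin Δλ · cos φ₂ , cos φ₁ · sin φ₂ − sin φ₁ · cos φ₂ · cos Δλ )
  = atan2(-0.03213, 0.97905) = -1.880° → normalised to [0°, 360°): 358.120°.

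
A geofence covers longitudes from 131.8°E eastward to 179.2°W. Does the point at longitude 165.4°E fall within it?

Band width going east from +131.8° to -179.2°: ((-179.2 − 131.8) mod 360) = 49.0°.
Offset of +165.4° east of the west edge: ((165.4 − 131.8) mod 360) = 33.6°.
33.6° ≤ 49.0° ⇒ inside.

Yes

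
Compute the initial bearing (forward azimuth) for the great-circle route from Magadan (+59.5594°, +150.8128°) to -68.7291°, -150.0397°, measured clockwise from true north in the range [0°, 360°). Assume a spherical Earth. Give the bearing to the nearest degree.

154°

Δλ = -150.0397 − 150.8128 = -300.8525°; wrapped into (−180°, 180°]: 59.1475°.
θ = atan2( sin Δλ · cos φ₂ , cos φ₁ · sin φ₂ − sin φ₁ · cos φ₂ · cos Δλ )
  = atan2(0.31144, -0.63253) = 153.785° → normalised to [0°, 360°): 153.785°.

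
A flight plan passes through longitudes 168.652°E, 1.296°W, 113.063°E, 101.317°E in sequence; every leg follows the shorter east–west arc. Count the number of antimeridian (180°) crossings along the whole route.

0

Leg 1: +168.652° → -1.296°, shortest Δλ = -169.948° (west) — does not cross 180°.
Leg 2: -1.296° → +113.063°, shortest Δλ = 114.359° (east) — does not cross 180°.
Leg 3: +113.063° → +101.317°, shortest Δλ = -11.746° (west) — does not cross 180°.
Total crossings: 0.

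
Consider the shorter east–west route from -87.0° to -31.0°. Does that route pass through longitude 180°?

Signed shortest Δλ = ((-31.0 − -87.0 + 180) mod 360) − 180 = 56.0°.
Going east by 56.0° from -87.0° reaches -31.0° without touching 180°.

No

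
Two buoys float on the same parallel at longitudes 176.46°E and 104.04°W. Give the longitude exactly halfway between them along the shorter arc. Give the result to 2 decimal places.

143.79°W

Signed shortest Δλ from +176.46° to -104.04° is +79.50°.
Midpoint longitude = +176.46° + (+79.50°)/2 = +176.46° + 39.75° = +216.21°.
Normalise into (−180°, 180°]: -143.79°.
(The naïve average (+176.46 + -104.04)/2 = 36.21° is on the wrong side of the globe.)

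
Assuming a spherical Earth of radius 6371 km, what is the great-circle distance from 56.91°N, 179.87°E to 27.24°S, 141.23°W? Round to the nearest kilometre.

Δλ = -141.23 − 179.87 = -321.10°; wrapped into (−180°, 180°]: 38.90°.
Δφ = -27.24 − 56.91 = -84.15°.
a = sin²(Δφ/2) + cos φ₁ · cos φ₂ · sin²(Δλ/2) = 0.502859.
c = 2·atan2(√a, √(1−a)) = 1.57651 rad → d = 6371·c ≈ 10043.97 km.

10044 km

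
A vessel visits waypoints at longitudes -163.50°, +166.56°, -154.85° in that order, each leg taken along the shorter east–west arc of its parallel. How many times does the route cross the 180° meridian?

Leg 1: -163.50° → +166.56°, shortest Δλ = -29.94° (west) — crosses 180°.
Leg 2: +166.56° → -154.85°, shortest Δλ = 38.59° (east) — crosses 180°.
Total crossings: 2.

2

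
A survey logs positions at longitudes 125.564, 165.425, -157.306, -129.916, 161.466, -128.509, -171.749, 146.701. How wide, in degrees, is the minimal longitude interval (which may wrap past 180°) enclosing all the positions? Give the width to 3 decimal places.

105.927°

Sort the longitudes: -171.749°, -157.306°, -129.916°, -128.509°, +125.564°, +146.701°, +161.466°, +165.425°.
Eastward gaps between consecutive values (wrapping around): 14.443°, 27.390°, 1.407°, 254.073°, 21.137°, 14.765°, 3.959°, 22.826°.
Largest gap = 254.073° ⇒ minimal covering band is its complement: 360° − 254.073° = 105.927°.
Band runs from +125.564° eastward to -128.509°, crossing the antimeridian.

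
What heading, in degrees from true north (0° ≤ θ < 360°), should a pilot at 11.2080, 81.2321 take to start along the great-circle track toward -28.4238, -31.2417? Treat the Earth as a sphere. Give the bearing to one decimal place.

243.7°

Δλ = -31.2417 − 81.2321 = -112.4738°.
θ = atan2( sin Δλ · cos φ₂ , cos φ₁ · sin φ₂ − sin φ₁ · cos φ₂ · cos Δλ )
  = atan2(-0.81266, -0.40157) = -116.296° → normalised to [0°, 360°): 243.704°.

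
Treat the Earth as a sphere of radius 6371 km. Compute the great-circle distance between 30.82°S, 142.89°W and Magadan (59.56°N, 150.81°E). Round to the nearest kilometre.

Δλ = 150.81 − -142.89 = 293.70°; wrapped into (−180°, 180°]: -66.30°.
Δφ = 59.56 − -30.82 = 90.38°.
a = sin²(Δφ/2) + cos φ₁ · cos φ₂ · sin²(Δλ/2) = 0.633419.
c = 2·atan2(√a, √(1−a)) = 1.84091 rad → d = 6371·c ≈ 11728.42 km.

11728 km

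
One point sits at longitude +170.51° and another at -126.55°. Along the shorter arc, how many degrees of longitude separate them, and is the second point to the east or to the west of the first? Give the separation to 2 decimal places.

Raw difference: -126.55 − 170.51 = -297.06°.
Normalise into (−180°, 180°]: -297.06° + 360° = 62.94°.
Positive ⇒ the second point lies to the east; separation 62.94°.

62.94° east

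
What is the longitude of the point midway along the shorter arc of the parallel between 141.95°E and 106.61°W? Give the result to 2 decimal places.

Signed shortest Δλ from +141.95° to -106.61° is +111.44°.
Midpoint longitude = +141.95° + (+111.44°)/2 = +141.95° + 55.72° = +197.67°.
Normalise into (−180°, 180°]: -162.33°.
(The naïve average (+141.95 + -106.61)/2 = 17.67° is on the wrong side of the globe.)

162.33°W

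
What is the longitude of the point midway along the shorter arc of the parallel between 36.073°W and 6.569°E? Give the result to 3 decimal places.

Signed shortest Δλ from -36.073° to +6.569° is +42.642°.
Midpoint longitude = -36.073° + (+42.642°)/2 = -36.073° + 21.321° = -14.752°.

14.752°W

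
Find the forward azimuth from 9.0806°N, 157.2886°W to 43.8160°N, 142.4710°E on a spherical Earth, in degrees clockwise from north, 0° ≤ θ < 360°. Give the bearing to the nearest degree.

315°

Δλ = 142.4710 − -157.2886 = 299.7596°; wrapped into (−180°, 180°]: -60.2404°.
θ = atan2( sin Δλ · cos φ₂ , cos φ₁ · sin φ₂ − sin φ₁ · cos φ₂ · cos Δλ )
  = atan2(-0.62640, 0.62714) = -44.966° → normalised to [0°, 360°): 315.034°.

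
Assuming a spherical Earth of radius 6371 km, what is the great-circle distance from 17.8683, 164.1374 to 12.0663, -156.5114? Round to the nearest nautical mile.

Δλ = -156.5114 − 164.1374 = -320.6488°; wrapped into (−180°, 180°]: 39.3512°.
Δφ = 12.0663 − 17.8683 = -5.8020°.
a = sin²(Δφ/2) + cos φ₁ · cos φ₂ · sin²(Δλ/2) = 0.108073.
c = 2·atan2(√a, √(1−a)) = 0.66995 rad → d = 6371·c ≈ 4268.23 km ≈ 2304.66 nmi.

2305 nmi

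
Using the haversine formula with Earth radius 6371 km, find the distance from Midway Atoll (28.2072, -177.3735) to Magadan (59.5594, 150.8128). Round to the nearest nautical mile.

2288 nmi

Δλ = 150.8128 − -177.3735 = 328.1863°; wrapped into (−180°, 180°]: -31.8137°.
Δφ = 59.5594 − 28.2072 = 31.3522°.
a = sin²(Δφ/2) + cos φ₁ · cos φ₂ · sin²(Δλ/2) = 0.106545.
c = 2·atan2(√a, √(1−a)) = 0.66501 rad → d = 6371·c ≈ 4236.79 km ≈ 2287.68 nmi.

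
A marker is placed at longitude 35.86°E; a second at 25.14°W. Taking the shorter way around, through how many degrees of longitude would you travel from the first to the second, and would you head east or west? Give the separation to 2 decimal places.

Raw difference: -25.14 − 35.86 = -61.0°.
Normalise into (−180°, 180°]: -61.0° stays -61.0°.
Negative ⇒ the second point lies to the west; separation 61.00°.

61.00° west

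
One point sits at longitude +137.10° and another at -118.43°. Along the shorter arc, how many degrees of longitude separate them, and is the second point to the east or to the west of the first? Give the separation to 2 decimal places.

Raw difference: -118.43 − 137.10 = -255.53°.
Normalise into (−180°, 180°]: -255.53° + 360° = 104.47°.
Positive ⇒ the second point lies to the east; separation 104.47°.

104.47° east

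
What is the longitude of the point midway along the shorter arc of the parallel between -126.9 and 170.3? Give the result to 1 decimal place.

-158.3°

Signed shortest Δλ from -126.9° to +170.3° is -62.8°.
Midpoint longitude = -126.9° + (-62.8°)/2 = -126.9° − 31.4° = -158.3°.
(The naïve average (-126.9 + +170.3)/2 = 21.7° is on the wrong side of the globe.)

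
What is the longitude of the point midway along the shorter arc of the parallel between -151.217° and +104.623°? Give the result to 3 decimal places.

+156.703°

Signed shortest Δλ from -151.217° to +104.623° is -104.160°.
Midpoint longitude = -151.217° + (-104.160°)/2 = -151.217° − 52.080° = -203.297°.
Normalise into (−180°, 180°]: +156.703°.
(The naïve average (-151.217 + +104.623)/2 = -23.297° is on the wrong side of the globe.)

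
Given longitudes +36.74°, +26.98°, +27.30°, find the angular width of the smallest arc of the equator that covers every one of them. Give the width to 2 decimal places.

Sort the longitudes: +26.98°, +27.30°, +36.74°.
Eastward gaps between consecutive values (wrapping around): 0.32°, 9.44°, 350.24°.
Largest gap = 350.24° ⇒ minimal covering band is its complement: 360° − 350.24° = 9.76°.
Band runs from +26.98° eastward to +36.74°.

9.76°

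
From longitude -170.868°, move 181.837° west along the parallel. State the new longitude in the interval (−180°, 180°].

+7.295°

Start at -170.868°; shift −181.837° → -352.705°.
-352.705° lies outside (−180°, 180°]; add 360° → +7.295°.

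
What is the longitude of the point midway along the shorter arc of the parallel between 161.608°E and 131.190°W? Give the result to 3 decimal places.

Signed shortest Δλ from +161.608° to -131.190° is +67.202°.
Midpoint longitude = +161.608° + (+67.202°)/2 = +161.608° + 33.601° = +195.209°.
Normalise into (−180°, 180°]: -164.791°.
(The naïve average (+161.608 + -131.190)/2 = 15.209° is on the wrong side of the globe.)

164.791°W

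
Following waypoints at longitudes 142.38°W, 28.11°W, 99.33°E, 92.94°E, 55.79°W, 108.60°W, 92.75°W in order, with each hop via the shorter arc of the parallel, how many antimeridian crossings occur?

0

Leg 1: -142.38° → -28.11°, shortest Δλ = 114.27° (east) — does not cross 180°.
Leg 2: -28.11° → +99.33°, shortest Δλ = 127.44° (east) — does not cross 180°.
Leg 3: +99.33° → +92.94°, shortest Δλ = -6.39° (west) — does not cross 180°.
Leg 4: +92.94° → -55.79°, shortest Δλ = -148.73° (west) — does not cross 180°.
Leg 5: -55.79° → -108.60°, shortest Δλ = -52.81° (west) — does not cross 180°.
Leg 6: -108.60° → -92.75°, shortest Δλ = 15.85° (east) — does not cross 180°.
Total crossings: 0.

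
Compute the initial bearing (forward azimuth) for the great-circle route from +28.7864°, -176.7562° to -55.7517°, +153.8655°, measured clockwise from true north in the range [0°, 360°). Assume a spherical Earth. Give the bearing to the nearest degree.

Δλ = 153.8655 − -176.7562 = 330.6217°; wrapped into (−180°, 180°]: -29.3783°.
θ = atan2( sin Δλ · cos φ₂ , cos φ₁ · sin φ₂ − sin φ₁ · cos φ₂ · cos Δλ )
  = atan2(-0.27609, -0.96061) = -163.965° → normalised to [0°, 360°): 196.035°.

196°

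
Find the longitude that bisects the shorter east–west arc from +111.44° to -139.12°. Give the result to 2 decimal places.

+166.16°

Signed shortest Δλ from +111.44° to -139.12° is +109.44°.
Midpoint longitude = +111.44° + (+109.44°)/2 = +111.44° + 54.72° = +166.16°.
(The naïve average (+111.44 + -139.12)/2 = -13.84° is on the wrong side of the globe.)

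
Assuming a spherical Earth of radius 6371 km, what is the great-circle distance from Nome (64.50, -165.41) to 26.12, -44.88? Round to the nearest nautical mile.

Δλ = -44.88 − -165.41 = 120.53°.
Δφ = 26.12 − 64.50 = -38.38°.
a = sin²(Δφ/2) + cos φ₁ · cos φ₂ · sin²(Δλ/2) = 0.399498.
c = 2·atan2(√a, √(1−a)) = 1.36841 rad → d = 6371·c ≈ 8718.16 km ≈ 4707.43 nmi.

4707 nmi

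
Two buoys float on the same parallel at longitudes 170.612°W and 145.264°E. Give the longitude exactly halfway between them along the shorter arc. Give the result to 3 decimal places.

167.326°E

Signed shortest Δλ from -170.612° to +145.264° is -44.124°.
Midpoint longitude = -170.612° + (-44.124°)/2 = -170.612° − 22.062° = -192.674°.
Normalise into (−180°, 180°]: +167.326°.
(The naïve average (-170.612 + +145.264)/2 = -12.674° is on the wrong side of the globe.)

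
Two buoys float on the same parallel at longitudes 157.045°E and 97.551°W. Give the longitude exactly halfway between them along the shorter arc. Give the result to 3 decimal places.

Signed shortest Δλ from +157.045° to -97.551° is +105.404°.
Midpoint longitude = +157.045° + (+105.404°)/2 = +157.045° + 52.702° = +209.747°.
Normalise into (−180°, 180°]: -150.253°.
(The naïve average (+157.045 + -97.551)/2 = 29.747° is on the wrong side of the globe.)

150.253°W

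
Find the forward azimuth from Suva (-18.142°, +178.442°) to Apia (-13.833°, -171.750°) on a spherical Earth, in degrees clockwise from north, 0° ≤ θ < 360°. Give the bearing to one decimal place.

Δλ = -171.750 − 178.442 = -350.192°; wrapped into (−180°, 180°]: 9.808°.
θ = atan2( sin Δλ · cos φ₂ , cos φ₁ · sin φ₂ − sin φ₁ · cos φ₂ · cos Δλ )
  = atan2(0.16541, 0.07072) = 66.852° → normalised to [0°, 360°): 66.852°.

66.9°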